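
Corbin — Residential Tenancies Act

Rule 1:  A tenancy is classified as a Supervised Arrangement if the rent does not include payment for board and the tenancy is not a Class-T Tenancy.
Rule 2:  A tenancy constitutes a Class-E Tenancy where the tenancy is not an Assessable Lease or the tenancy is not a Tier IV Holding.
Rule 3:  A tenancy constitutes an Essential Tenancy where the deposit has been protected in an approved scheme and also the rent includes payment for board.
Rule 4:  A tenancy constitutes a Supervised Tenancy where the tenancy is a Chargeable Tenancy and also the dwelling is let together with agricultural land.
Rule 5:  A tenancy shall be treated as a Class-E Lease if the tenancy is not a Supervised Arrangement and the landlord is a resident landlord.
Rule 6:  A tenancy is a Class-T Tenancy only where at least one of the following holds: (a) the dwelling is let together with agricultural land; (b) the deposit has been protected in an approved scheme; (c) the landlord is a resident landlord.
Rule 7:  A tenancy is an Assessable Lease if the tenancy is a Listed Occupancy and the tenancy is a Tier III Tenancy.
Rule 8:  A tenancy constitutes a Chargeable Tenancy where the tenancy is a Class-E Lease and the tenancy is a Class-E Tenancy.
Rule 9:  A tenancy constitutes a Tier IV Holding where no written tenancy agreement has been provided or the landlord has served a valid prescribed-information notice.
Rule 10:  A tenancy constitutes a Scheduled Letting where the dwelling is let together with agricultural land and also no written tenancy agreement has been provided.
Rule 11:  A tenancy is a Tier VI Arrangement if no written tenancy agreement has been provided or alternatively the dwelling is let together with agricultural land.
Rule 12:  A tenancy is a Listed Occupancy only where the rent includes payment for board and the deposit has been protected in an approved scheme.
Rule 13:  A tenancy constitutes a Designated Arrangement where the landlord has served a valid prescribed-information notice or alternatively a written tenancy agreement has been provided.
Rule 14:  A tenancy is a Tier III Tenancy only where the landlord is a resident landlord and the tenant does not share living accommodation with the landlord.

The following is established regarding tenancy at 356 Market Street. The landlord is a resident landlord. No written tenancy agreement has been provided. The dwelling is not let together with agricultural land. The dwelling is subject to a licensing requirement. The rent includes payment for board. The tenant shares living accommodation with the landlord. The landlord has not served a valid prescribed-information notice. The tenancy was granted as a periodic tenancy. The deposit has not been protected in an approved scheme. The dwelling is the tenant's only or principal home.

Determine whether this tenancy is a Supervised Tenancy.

rule 6 — Class-T Tenancy: [the dwelling is let together with agricultural land? no] OR [the deposit has been protected in an approved scheme? no] OR [the landlord is a resident landlord? yes] → satisfied.
rule 1 — Supervised Arrangement: [the rent does not include payment for board? no] AND [not a Class-T Tenancy (rule 6)? no] → not satisfied.
rule 5 — Class-E Lease: [not a Supervised Arrangement (rule 1)? yes] AND [the landlord is a resident landlord? yes] → satisfied.
rule 12 — Listed Occupancy: [the rent includes payment for board? yes] AND [the deposit has been protected in an approved scheme? no] → not satisfied.
rule 14 — Tier III Tenancy: [the landlord is a resident landlord? yes] AND [the tenant does not share living accommodation with the landlord? no] → not satisfied.
rule 7 — Assessable Lease: [Listed Occupancy (rule 12)? no] AND [Tier III Tenancy (rule 14)? no] → not satisfied.
rule 9 — Tier IV Holding: [no written tenancy agreement has been provided? yes] OR [the landlord has served a valid prescribed-information notice? no] → satisfied.
rule 2 — Class-E Tenancy: [not an Assessable Lease (rule 7)? yes] OR [not a Tier IV Holding (rule 9)? no] → satisfied.
rule 8 — Chargeable Tenancy: [Class-E Lease (rule 5)? yes] AND [Class-E Tenancy (rule 2)? yes] → satisfied.
rule 4 — Supervised Tenancy: [Chargeable Tenancy (rule 8)? yes] AND [the dwelling is let together with agricultural land? no] → not satisfied.

No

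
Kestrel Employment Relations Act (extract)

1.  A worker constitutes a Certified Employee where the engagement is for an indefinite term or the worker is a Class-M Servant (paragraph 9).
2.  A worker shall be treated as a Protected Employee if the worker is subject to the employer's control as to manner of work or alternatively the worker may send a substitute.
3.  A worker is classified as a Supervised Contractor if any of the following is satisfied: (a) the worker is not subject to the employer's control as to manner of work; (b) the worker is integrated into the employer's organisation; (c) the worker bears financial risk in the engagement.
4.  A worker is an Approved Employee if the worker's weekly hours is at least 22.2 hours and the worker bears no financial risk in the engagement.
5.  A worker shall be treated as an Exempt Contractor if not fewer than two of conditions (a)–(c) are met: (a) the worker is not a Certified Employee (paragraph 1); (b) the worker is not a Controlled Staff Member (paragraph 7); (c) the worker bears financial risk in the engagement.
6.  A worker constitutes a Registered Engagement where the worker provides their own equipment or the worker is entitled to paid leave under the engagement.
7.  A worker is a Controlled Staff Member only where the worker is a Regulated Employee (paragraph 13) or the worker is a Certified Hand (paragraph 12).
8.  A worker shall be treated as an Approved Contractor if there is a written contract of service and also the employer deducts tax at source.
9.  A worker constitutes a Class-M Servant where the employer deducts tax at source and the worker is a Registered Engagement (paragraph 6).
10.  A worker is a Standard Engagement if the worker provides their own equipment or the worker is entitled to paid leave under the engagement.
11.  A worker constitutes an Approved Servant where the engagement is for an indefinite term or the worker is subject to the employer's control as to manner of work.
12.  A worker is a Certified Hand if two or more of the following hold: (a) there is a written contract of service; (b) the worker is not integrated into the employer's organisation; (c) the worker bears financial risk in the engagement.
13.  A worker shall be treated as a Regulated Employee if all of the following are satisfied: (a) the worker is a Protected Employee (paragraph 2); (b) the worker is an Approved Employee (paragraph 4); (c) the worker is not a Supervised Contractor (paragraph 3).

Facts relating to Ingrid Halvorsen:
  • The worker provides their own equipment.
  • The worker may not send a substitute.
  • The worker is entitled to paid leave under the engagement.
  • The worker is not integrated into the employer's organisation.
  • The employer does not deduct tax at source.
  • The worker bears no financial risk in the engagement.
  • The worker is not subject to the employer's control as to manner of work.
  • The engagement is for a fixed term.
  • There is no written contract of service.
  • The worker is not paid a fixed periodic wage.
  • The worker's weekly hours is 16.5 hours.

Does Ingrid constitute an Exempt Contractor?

paragraph 6 — Registered Engagement: [the worker provides their own equipment? yes] OR [the worker is entitled to paid leave under the engagement? yes] → satisfied.
paragraph 9 — Class-M Servant: [the employer deducts tax at source? no] AND [Registered Engagement (paragraph 6)? yes] → not satisfied.
paragraph 1 — Certified Employee: [the engagement is for an indefinite term? no] OR [Class-M Servant (paragraph 9)? no] → not satisfied.
paragraph 2 — Protected Employee: [the worker is subject to the employer's control as to manner of work? no] OR [the worker may send a substitute? no] → not satisfied.
paragraph 4 — Approved Employee: [worker's weekly hours: 16.5 hours ≥ 22.2 hours? no] AND [the worker bears no financial risk in the engagement? yes] → not satisfied.
paragraph 3 — Supervised Contractor: [the worker is not subject to the employer's control as to manner of work? yes] OR [the worker is integrated into the employer's organisation? no] OR [the worker bears financial risk in the engagement? no] → satisfied.
paragraph 13 — Regulated Employee: [Protected Employee (paragraph 2)? no] AND [Approved Employee (paragraph 4)? no] AND [not a Supervised Contractor (paragraph 3)? no] → not satisfied.
paragraph 12 — Certified Hand: there is a written contract of service? no; the worker is not integrated into the employer's organisation? yes; the worker bears financial risk in the engagement? no — 1 of 3 hold (need ≥2) → not satisfied.
paragraph 7 — Controlled Staff Member: [Regulated Employee (paragraph 13)? no] OR [Certified Hand (paragraph 12)? no] → not satisfied.
paragraph 5 — Exempt Contractor: not a Certified Employee (paragraph 1)? yes; not a Controlled Staff Member (paragraph 7)? yes; the worker bears financial risk in the engagement? no — 2 of 3 hold (need ≥2) → satisfied.

Yes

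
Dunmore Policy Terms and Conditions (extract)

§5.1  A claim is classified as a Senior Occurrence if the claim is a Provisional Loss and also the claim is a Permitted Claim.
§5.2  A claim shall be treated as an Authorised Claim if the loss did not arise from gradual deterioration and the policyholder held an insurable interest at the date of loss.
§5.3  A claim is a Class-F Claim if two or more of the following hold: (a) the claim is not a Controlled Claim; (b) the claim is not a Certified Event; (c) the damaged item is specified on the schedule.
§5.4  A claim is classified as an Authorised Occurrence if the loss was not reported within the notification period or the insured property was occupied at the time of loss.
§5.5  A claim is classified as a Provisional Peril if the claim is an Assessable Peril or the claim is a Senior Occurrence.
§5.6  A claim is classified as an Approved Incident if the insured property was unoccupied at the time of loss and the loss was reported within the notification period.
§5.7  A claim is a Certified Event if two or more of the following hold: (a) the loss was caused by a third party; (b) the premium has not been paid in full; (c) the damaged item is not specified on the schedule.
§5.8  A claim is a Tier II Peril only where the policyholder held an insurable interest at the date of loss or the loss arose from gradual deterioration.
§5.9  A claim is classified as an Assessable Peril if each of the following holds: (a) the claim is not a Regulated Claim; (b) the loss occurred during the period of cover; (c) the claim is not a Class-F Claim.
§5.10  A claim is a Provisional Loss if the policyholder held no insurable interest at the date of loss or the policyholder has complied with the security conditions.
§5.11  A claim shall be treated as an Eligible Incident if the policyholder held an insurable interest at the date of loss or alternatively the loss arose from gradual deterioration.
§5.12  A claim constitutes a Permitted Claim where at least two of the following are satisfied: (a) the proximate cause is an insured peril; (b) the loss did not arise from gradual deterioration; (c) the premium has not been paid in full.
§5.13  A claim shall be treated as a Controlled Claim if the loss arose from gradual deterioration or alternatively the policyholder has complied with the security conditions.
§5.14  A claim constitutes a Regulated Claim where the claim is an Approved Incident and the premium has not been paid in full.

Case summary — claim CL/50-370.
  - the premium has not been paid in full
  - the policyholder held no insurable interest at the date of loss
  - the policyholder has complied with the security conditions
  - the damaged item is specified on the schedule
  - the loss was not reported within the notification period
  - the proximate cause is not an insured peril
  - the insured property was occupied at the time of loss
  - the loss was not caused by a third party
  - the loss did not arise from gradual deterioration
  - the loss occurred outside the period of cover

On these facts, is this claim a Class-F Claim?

Yes

Under §5.13: the loss arose from gradual deterioration? no; or the policyholder has complied with the security conditions? yes. So the claim is a Controlled Claim.
Under §5.7: the loss was caused by a third party? no; the premium has not been paid in full? yes; the damaged item is not specified on the schedule? no — 1 of 3 hold (need ≥2) → not satisfied.
Under §5.3: not a Controlled Claim (§5.13)? no; not a Certified Event (§5.7)? yes; the damaged item is specified on the schedule? yes — 2 of 3 hold (need ≥2) → satisfied.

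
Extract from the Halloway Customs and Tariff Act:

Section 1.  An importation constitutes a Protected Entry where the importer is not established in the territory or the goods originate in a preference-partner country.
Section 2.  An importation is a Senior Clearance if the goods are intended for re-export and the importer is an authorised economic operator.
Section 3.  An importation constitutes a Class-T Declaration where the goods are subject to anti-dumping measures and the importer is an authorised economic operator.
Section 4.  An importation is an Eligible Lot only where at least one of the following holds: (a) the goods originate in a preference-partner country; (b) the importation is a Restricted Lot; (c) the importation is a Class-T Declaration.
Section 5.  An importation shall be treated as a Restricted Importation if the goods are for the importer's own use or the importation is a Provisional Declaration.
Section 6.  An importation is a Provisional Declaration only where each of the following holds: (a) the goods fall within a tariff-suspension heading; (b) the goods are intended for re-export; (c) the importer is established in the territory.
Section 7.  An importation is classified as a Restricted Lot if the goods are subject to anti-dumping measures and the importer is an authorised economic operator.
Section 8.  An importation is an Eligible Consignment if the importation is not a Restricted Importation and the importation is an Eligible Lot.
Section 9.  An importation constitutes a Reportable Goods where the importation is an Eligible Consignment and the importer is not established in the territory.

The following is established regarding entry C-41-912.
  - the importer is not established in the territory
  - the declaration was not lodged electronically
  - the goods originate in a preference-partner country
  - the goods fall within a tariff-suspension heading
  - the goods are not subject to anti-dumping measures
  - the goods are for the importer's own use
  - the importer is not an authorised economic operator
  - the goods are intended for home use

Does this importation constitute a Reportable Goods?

No

Under section 6: the goods fall within a tariff-suspension heading? yes; and the goods are intended for re-export? no; and the importer is established in the territory? no. So the importation is not a Provisional Declaration.
Under section 5: the goods are for the importer's own use? yes; or Provisional Declaration (section 6)? no. So the importation is a Restricted Importation.
Under section 7: the goods are subject to anti-dumping measures? no; and the importer is an authorised economic operator? no. So the importation is not a Restricted Lot.
Under section 3: the goods are subject to anti-dumping measures? no; and the importer is an authorised economic operator? no. So the importation is not a Class-T Declaration.
Under section 4: the goods originate in a preference-partner country? yes; or Restricted Lot (section 7)? no; or Class-T Declaration (section 3)? no. So the importation is an Eligible Lot.
Under section 8: not a Restricted Importation (section 5)? no; and Eligible Lot (section 4)? yes. So the importation is not an Eligible Consignment.
Under section 9: Eligible Consignment (section 8)? no; and the importer is not established in the territory? yes. So the importation is not a Reportable Goods.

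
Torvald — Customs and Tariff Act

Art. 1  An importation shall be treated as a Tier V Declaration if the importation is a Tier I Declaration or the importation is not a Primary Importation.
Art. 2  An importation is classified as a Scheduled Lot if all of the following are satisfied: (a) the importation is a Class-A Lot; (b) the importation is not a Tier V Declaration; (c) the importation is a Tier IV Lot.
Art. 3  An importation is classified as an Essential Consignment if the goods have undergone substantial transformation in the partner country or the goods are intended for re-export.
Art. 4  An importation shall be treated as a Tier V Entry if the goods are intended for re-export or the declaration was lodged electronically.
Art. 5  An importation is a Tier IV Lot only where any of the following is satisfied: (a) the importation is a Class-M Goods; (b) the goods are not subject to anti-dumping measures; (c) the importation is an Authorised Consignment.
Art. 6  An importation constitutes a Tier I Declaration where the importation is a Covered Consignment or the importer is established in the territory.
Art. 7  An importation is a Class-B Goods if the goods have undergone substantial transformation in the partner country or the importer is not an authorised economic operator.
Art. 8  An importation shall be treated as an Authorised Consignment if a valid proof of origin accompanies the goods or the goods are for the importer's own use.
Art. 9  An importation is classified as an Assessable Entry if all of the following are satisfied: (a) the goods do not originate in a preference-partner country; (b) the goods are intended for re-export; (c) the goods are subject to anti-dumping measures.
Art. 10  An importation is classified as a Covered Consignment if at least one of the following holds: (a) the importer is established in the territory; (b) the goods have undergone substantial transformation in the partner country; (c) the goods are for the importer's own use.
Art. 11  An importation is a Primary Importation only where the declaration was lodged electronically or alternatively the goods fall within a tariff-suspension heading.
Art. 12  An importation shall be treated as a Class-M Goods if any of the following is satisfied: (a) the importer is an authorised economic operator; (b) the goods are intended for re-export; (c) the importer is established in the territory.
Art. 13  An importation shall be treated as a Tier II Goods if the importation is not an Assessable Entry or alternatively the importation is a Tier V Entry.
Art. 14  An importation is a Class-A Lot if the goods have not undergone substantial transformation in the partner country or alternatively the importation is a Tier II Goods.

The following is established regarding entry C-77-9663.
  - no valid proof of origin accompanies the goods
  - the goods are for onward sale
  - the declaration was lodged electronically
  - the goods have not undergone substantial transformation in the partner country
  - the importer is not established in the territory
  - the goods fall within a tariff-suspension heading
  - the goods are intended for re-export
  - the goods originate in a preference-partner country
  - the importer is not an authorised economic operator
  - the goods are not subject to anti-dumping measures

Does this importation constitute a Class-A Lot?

Under article 9: the goods do not originate in a preference-partner country? no; and the goods are intended for re-export? yes; and the goods are subject to anti-dumping measures? no. So the importation is not an Assessable Entry.
Under article 4: the goods are intended for re-export? yes; or the declaration was lodged electronically? yes. So the importation is a Tier V Entry.
Under article 13: not an Assessable Entry (article 9)? yes; or Tier V Entry (article 4)? yes. So the importation is a Tier II Goods.
Under article 14: the goods have not undergone substantial transformation in the partner country? yes; or Tier II Goods (article 13)? yes. So the importation is a Class-A Lot.

Yes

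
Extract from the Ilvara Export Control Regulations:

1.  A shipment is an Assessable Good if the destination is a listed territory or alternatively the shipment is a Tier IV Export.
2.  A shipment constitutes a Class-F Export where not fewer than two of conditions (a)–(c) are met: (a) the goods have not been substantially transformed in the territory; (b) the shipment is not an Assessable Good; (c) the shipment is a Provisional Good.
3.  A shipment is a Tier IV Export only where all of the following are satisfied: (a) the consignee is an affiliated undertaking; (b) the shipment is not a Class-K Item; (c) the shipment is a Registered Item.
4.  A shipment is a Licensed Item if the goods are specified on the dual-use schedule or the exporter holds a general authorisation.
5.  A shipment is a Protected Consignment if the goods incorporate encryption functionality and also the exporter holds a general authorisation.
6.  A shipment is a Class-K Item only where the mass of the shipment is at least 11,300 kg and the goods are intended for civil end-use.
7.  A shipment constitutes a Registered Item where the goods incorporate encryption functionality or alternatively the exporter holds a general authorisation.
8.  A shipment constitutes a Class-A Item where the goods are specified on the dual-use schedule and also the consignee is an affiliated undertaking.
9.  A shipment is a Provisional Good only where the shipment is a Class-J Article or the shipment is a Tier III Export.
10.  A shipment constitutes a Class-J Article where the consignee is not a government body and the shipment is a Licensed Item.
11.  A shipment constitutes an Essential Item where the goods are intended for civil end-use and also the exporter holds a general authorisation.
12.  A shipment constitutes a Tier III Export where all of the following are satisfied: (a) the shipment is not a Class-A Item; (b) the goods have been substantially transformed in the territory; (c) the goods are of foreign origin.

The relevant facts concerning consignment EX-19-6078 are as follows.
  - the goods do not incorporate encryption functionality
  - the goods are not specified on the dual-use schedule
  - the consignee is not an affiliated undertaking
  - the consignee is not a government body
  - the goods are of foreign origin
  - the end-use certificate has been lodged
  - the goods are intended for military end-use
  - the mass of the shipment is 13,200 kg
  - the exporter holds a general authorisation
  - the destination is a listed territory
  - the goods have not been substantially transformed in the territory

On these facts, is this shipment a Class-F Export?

paragraph 6 — Class-K Item: [mass of the shipment: 13,200 kg ≥ 11,300 kg? yes] AND [the goods are intended for civil end-use? no] → not satisfied.
paragraph 7 — Registered Item: [the goods incorporate encryption functionality? no] OR [the exporter holds a general authorisation? yes] → satisfied.
paragraph 3 — Tier IV Export: [the consignee is an affiliated undertaking? no] AND [not a Class-K Item (paragraph 6)? yes] AND [Registered Item (paragraph 7)? yes] → not satisfied.
paragraph 1 — Assessable Good: [the destination is a listed territory? yes] OR [Tier IV Export (paragraph 3)? no] → satisfied.
paragraph 4 — Licensed Item: [the goods are specified on the dual-use schedule? no] OR [the exporter holds a general authorisation? yes] → satisfied.
paragraph 10 — Class-J Article: [the consignee is not a government body? yes] AND [Licensed Item (paragraph 4)? yes] → satisfied.
paragraph 8 — Class-A Item: [the goods are specified on the dual-use schedule? no] AND [the consignee is an affiliated undertaking? no] → not satisfied.
paragraph 12 — Tier III Export: [not a Class-A Item (paragraph 8)? yes] AND [the goods have been substantially transformed in the territory? no] AND [the goods are of foreign origin? yes] → not satisfied.
paragraph 9 — Provisional Good: [Class-J Article (paragraph 10)? yes] OR [Tier III Export (paragraph 12)? no] → satisfied.
paragraph 2 — Class-F Export: the goods have not been substantially transformed in the territory? yes; not an Assessable Good (paragraph 1)? no; Provisional Good (paragraph 9)? yes — 2 of 3 hold (need ≥2) → satisfied.

Yes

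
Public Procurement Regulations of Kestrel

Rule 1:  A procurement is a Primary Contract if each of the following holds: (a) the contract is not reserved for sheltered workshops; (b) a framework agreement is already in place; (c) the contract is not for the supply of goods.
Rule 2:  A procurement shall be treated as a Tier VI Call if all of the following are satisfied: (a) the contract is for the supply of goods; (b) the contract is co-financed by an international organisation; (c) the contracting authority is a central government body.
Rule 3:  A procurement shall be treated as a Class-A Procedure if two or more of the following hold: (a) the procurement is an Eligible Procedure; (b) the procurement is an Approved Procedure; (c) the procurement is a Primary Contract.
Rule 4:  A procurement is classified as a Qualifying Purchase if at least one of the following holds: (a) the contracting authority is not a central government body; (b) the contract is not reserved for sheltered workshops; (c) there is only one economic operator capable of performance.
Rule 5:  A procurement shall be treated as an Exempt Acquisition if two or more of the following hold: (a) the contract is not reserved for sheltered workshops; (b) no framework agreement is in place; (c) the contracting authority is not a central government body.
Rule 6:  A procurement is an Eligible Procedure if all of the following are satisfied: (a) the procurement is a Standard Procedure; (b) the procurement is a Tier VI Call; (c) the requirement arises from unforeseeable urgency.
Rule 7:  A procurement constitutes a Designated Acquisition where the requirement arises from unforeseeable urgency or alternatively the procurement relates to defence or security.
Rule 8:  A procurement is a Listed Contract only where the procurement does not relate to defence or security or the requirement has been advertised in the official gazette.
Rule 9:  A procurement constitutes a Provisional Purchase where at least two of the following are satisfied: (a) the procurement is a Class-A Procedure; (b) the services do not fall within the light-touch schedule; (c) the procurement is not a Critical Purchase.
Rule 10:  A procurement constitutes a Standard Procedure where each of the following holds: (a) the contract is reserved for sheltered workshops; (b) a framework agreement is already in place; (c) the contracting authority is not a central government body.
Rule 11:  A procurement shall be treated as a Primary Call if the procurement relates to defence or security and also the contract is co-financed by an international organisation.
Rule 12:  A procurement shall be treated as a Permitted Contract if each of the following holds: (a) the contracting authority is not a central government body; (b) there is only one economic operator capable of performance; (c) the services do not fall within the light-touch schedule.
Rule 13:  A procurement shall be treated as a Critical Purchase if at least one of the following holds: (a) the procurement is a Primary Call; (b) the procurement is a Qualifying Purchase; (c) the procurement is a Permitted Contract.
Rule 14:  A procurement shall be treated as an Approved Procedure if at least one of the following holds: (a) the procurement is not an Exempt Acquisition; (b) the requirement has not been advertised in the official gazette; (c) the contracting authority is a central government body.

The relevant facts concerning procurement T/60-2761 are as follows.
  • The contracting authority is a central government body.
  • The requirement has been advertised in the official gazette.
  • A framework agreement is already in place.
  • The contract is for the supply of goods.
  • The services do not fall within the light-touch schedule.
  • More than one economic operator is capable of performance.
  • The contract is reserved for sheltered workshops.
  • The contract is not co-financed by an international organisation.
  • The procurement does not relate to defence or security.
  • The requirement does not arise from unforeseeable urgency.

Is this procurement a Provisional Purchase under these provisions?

Yes

rule 10 — Standard Procedure: [the contract is reserved for sheltered workshops? yes] AND [a framework agreement is already in place? yes] AND [the contracting authority is not a central government body? no] → not satisfied.
rule 2 — Tier VI Call: [the contract is for the supply of goods? yes] AND [the contract is co-financed by an international organisation? no] AND [the contracting authority is a central government body? yes] → not satisfied.
rule 6 — Eligible Procedure: [Standard Procedure (rule 10)? no] AND [Tier VI Call (rule 2)? no] AND [the requirement arises from unforeseeable urgency? no] → not satisfied.
rule 5 — Exempt Acquisition: the contract is not reserved for sheltered workshops? no; no framework agreement is in place? no; the contracting authority is not a central government body? no — 0 of 3 hold (need ≥2) → not satisfied.
rule 14 — Approved Procedure: [not an Exempt Acquisition (rule 5)? yes] OR [the requirement has not been advertised in the official gazette? no] OR [the contracting authority is a central government body? yes] → satisfied.
rule 1 — Primary Contract: [the contract is not reserved for sheltered workshops? no] AND [a framework agreement is already in place? yes] AND [the contract is not for the supply of goods? no] → not satisfied.
rule 3 — Class-A Procedure: Eligible Procedure (rule 6)? no; Approved Procedure (rule 14)? yes; Primary Contract (rule 1)? no — 1 of 3 hold (need ≥2) → not satisfied.
rule 11 — Primary Call: [the procurement relates to defence or security? no] AND [the contract is co-financed by an international organisation? no] → not satisfied.
rule 4 — Qualifying Purchase: [the contracting authority is not a central government body? no] OR [the contract is not reserved for sheltered workshops? no] OR [there is only one economic operator capable of performance? no] → not satisfied.
rule 12 — Permitted Contract: [the contracting authority is not a central government body? no] AND [there is only one economic operator capable of performance? no] AND [the services do not fall within the light-touch schedule? yes] → not satisfied.
rule 13 — Critical Purchase: [Primary Call (rule 11)? no] OR [Qualifying Purchase (rule 4)? no] OR [Permitted Contract (rule 12)? no] → not satisfied.
rule 9 — Provisional Purchase: Class-A Procedure (rule 3)? no; the services do not fall within the light-touch schedule? yes; not a Critical Purchase (rule 13)? yes — 2 of 3 hold (need ≥2) → satisfied.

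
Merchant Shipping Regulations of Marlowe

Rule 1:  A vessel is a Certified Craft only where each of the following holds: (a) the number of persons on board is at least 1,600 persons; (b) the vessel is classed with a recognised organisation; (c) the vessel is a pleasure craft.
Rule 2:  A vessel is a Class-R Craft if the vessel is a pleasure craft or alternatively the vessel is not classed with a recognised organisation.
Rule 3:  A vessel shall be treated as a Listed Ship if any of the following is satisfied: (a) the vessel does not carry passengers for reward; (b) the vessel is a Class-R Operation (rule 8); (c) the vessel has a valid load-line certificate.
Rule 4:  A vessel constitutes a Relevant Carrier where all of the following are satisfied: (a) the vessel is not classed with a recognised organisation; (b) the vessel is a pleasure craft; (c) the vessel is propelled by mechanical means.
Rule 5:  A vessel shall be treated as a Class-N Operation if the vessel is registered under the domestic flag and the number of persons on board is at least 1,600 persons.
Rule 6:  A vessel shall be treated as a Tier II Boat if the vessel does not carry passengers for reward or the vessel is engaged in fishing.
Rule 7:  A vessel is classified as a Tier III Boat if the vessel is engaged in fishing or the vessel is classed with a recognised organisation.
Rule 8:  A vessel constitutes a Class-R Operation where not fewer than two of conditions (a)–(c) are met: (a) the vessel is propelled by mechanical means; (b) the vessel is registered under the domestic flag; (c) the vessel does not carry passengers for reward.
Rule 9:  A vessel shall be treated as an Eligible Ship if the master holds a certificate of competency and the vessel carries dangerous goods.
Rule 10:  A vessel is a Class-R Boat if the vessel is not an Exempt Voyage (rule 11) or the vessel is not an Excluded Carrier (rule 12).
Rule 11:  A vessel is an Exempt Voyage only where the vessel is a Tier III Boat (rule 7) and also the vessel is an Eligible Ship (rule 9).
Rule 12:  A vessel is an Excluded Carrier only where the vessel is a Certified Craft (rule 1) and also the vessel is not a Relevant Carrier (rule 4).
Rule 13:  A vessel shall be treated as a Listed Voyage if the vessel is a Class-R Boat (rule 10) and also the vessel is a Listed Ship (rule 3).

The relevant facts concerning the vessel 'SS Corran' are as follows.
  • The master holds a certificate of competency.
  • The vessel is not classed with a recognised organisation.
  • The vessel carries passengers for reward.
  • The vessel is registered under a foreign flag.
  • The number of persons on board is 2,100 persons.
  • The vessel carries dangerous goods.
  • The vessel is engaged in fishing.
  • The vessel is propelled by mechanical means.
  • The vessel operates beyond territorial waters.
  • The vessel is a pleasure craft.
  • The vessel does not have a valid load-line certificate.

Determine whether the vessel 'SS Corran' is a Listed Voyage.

rule 7 — Tier III Boat: [the vessel is engaged in fishing? yes] OR [the vessel is classed with a recognised organisation? no] → satisfied.
rule 9 — Eligible Ship: [the master holds a certificate of competency? yes] AND [the vessel carries dangerous goods? yes] → satisfied.
rule 11 — Exempt Voyage: [Tier III Boat (rule 7)? yes] AND [Eligible Ship (rule 9)? yes] → satisfied.
rule 1 — Certified Craft: [number of persons on board: 2,100 persons ≥ 1,600 persons? yes] AND [the vessel is classed with a recognised organisation? no] AND [the vessel is a pleasure craft? yes] → not satisfied.
rule 4 — Relevant Carrier: [the vessel is not classed with a recognised organisation? yes] AND [the vessel is a pleasure craft? yes] AND [the vessel is propelled by mechanical means? yes] → satisfied.
rule 12 — Excluded Carrier: [Certified Craft (rule 1)? no] AND [not a Relevant Carrier (rule 4)? no] → not satisfied.
rule 10 — Class-R Boat: [not an Exempt Voyage (rule 11)? no] OR [not an Excluded Carrier (rule 12)? yes] → satisfied.
rule 8 — Class-R Operation: the vessel is propelled by mechanical means? yes; the vessel is registered under the domestic flag? no; the vessel does not carry passengers for reward? no — 1 of 3 hold (need ≥2) → not satisfied.
rule 3 — Listed Ship: [the vessel does not carry passengers for reward? no] OR [Class-R Operation (rule 8)? no] OR [the vessel has a valid load-line certificate? no] → not satisfied.
rule 13 — Listed Voyage: [Class-R Boat (rule 10)? yes] AND [Listed Ship (rule 3)? no] → not satisfied.

No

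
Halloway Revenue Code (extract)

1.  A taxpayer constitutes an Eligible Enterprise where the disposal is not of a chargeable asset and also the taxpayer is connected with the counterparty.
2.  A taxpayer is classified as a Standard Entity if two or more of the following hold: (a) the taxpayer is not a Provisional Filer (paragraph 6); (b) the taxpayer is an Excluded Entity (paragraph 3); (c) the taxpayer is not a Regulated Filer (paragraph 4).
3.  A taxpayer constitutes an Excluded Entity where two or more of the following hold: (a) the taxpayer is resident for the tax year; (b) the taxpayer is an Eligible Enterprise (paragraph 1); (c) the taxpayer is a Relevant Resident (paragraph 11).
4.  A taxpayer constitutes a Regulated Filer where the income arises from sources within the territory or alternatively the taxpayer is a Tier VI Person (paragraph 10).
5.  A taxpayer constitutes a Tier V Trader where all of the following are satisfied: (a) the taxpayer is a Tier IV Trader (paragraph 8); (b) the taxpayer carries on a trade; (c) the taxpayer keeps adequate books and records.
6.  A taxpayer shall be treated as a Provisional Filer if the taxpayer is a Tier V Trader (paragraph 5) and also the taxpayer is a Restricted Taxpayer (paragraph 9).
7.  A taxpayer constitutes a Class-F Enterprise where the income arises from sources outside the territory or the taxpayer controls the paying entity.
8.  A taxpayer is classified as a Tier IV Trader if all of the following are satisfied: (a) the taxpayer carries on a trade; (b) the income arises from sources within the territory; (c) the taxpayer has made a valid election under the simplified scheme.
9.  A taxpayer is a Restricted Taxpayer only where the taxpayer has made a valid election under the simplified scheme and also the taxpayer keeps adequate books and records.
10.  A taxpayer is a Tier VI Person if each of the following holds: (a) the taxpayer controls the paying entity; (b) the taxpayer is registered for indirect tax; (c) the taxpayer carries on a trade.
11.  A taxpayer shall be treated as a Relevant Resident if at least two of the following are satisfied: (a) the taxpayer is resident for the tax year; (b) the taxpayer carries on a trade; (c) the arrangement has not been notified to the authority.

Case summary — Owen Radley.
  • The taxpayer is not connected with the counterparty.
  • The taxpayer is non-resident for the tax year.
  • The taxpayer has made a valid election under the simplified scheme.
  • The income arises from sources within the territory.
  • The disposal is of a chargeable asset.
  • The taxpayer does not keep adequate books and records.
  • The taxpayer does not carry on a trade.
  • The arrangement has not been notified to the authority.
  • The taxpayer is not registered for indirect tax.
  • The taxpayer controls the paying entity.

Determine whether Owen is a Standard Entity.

paragraph 8 — Tier IV Trader: [the taxpayer carries on a trade? no] AND [the income arises from sources within the territory? yes] AND [the taxpayer has made a valid election under the simplified scheme? yes] → not satisfied.
paragraph 5 — Tier V Trader: [Tier IV Trader (paragraph 8)? no] AND [the taxpayer carries on a trade? no] AND [the taxpayer keeps adequate books and records? no] → not satisfied.
paragraph 9 — Restricted Taxpayer: [the taxpayer has made a valid election under the simplified scheme? yes] AND [the taxpayer keeps adequate books and records? no] → not satisfied.
paragraph 6 — Provisional Filer: [Tier V Trader (paragraph 5)? no] AND [Restricted Taxpayer (paragraph 9)? no] → not satisfied.
paragraph 1 — Eligible Enterprise: [the disposal is not of a chargeable asset? no] AND [the taxpayer is connected with the counterparty? no] → not satisfied.
paragraph 11 — Relevant Resident: the taxpayer is resident for the tax year? no; the taxpayer carries on a trade? no; the arrangement has not been notified to the authority? yes — 1 of 3 hold (need ≥2) → not satisfied.
paragraph 3 — Excluded Entity: the taxpayer is resident for the tax year? no; Eligible Enterprise (paragraph 1)? no; Relevant Resident (paragraph 11)? no — 0 of 3 hold (need ≥2) → not satisfied.
paragraph 10 — Tier VI Person: [the taxpayer controls the paying entity? yes] AND [the taxpayer is registered for indirect tax? no] AND [the taxpayer carries on a trade? no] → not satisfied.
paragraph 4 — Regulated Filer: [the income arises from sources within the territory? yes] OR [Tier VI Person (paragraph 10)? no] → satisfied.
paragraph 2 — Standard Entity: not a Provisional Filer (paragraph 6)? yes; Excluded Entity (paragraph 3)? no; not a Regulated Filer (paragraph 4)? no — 1 of 3 hold (need ≥2) → not satisfied.

No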